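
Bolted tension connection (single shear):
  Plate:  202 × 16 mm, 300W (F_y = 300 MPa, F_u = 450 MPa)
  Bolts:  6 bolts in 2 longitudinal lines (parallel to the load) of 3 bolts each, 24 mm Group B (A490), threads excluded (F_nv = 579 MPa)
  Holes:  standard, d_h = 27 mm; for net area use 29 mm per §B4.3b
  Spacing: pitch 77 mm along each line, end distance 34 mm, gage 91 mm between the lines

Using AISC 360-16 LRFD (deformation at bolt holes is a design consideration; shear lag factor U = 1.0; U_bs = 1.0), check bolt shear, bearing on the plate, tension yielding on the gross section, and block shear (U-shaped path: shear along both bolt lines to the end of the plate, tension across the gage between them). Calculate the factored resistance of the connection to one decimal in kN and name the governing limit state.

872.6 kN (gross-section yield governs)

Bolt shear: A_b = π(24)²/4 = 452.39 mm². φR_n = 0.75 × 579 × 452.39 × 6 × 1 = 1178.7 kN.
Bearing (16 mm plate, F_u = 450 MPa): end bolts L_c = 34 − 27/2 = 20.5, R_n = min(1.2×20.5×16×450, 2.4×24×16×450) = 177.12 kN/bolt; interior L_c = 77 − 27 = 50, R_n = 414.72 kN/bolt. φR_n = 0.75 × (2×177.12 + 4×414.72) = 1509.8 kN.
Tension yield (gross): A_g = 202×16 = 3232 mm². φR_n = 0.90 × 300 × 3232 = 872.6 kN.
Block shear: shear path 2×[34+2×77] = 2×188 mm, A_gv = 6016, A_nv = 2×(188 − 2.5×29)×16 = 3696 mm²; tension across gage: (91 − 1×29)×16 = 992 mm². R_n = min(0.6×450×3696, 0.6×300×6016) + 1.0×450×992 = min(997.92, 1082.9) + 446.4 = 1444.3 kN. φR_n = 0.75 × 1444.3 = 1083.2 kN.
Governing: min(1178.7, 1509.8, 872.6, 1083.2) = 872.6 kN → gross-section yield.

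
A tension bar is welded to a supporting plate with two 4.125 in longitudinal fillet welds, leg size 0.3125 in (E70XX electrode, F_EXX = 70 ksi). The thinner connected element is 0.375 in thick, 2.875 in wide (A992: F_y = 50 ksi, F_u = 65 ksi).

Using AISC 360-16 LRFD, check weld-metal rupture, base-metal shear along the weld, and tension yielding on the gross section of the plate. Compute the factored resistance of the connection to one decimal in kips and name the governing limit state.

48.5 kips (gross-section yield governs)

Weld metal: throat = 0.707×0.3125 = 0.22094 in, L = 2×4.125 = 8.25 in. φR_n = 0.75 × 0.6 × 70 × 0.22094 × 8.25 = 57.4 kips.
Base metal shear (0.375 in plate): yield φR_n = 1.0×0.6×50×0.375×8.25 = 92.8 kips; rupture φR_n = 0.75×0.6×65×0.375×8.25 = 90.5 kips; take 90.5 kips (rupture).
Tension yield (gross): A_g = 2.875×0.375 = 1.0781 in². φR_n = 0.90 × 50 × 1.0781 = 48.5 kips.
Governing: min(57.4, 90.5, 48.5) = 48.5 kips → gross-section yield.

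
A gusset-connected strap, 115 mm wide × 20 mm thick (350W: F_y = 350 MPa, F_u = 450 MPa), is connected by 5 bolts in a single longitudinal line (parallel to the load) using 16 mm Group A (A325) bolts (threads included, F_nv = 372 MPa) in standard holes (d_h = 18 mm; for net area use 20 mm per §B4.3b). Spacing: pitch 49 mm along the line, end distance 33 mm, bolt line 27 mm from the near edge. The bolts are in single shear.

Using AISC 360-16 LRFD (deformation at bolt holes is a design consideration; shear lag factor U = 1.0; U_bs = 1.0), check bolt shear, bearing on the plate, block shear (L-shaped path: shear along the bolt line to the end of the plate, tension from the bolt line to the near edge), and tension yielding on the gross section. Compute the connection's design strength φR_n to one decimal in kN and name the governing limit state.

Bolt shear: A_b = π(16)²/4 = 201.06 mm². φR_n = 0.75 × 372 × 201.06 × 5 × 1 = 280.5 kN.
Bearing (20 mm plate, F_u = 450 MPa): end bolts L_c = 33 − 18/2 = 24, R_n = min(1.2×24×20×450, 2.4×16×20×450) = 259.2 kN/bolt; interior L_c = 49 − 18 = 31, R_n = 334.8 kN/bolt. φR_n = 0.75 × (1×259.2 + 4×334.8) = 1198.8 kN.
Block shear: shear path 1×[33+4×49] = 1×229 mm, A_gv = 4580, A_nv = 1×(229 − 4.5×20)×20 = 2780 mm²; tension to near edge: (27 − 0.5×20)×20 = 340 mm². R_n = min(0.6×450×2780, 0.6×350×4580) + 1.0×450×340 = min(750.6, 961.8) + 153 = 903.6 kN. φR_n = 0.75 × 903.6 = 677.7 kN.
Tension yield (gross): A_g = 115×20 = 2300 mm². φR_n = 0.90 × 350 × 2300 = 724.5 kN.
Governing: min(280.5, 1198.8, 677.7, 724.5) = 280.5 kN → bolt shear.

280.5 kN (bolt shear governs)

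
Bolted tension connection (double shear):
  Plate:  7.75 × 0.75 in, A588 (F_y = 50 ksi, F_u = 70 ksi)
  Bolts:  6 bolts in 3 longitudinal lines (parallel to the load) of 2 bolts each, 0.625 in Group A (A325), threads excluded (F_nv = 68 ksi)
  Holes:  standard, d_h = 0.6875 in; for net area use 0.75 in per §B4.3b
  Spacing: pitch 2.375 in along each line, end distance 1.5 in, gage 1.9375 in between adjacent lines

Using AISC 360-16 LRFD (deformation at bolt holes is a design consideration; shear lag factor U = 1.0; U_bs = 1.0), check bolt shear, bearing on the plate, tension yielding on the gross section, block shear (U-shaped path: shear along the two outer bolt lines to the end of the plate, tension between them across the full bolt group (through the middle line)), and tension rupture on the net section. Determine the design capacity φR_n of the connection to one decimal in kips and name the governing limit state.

Bolt shear: A_b = π(0.625)²/4 = 0.3068 in². φR_n = 0.75 × 68 × 0.3068 × 6 × 2 = 187.8 kips.
Bearing (0.75 in plate, F_u = 70 ksi): end bolts L_c = 1.5 − 0.6875/2 = 1.15625, R_n = min(1.2×1.15625×0.75×70, 2.4×0.625×0.75×70) = 72.844 kips/bolt; interior L_c = 2.375 − 0.6875 = 1.6875, R_n = 78.75 kips/bolt. φR_n = 0.75 × (3×72.844 + 3×78.75) = 341.1 kips.
Tension yield (gross): A_g = 7.75×0.75 = 5.8125 in². φR_n = 0.90 × 50 × 5.8125 = 261.6 kips.
Block shear: shear path 2×[1.5+1×2.375] = 2×3.875 in, A_gv = 5.8125, A_nv = 2×(3.875 − 1.5×0.75)×0.75 = 4.125 in²; tension across gage: (3.875 − 2×0.75)×0.75 = 1.7813 in². R_n = min(0.6×70×4.125, 0.6×50×5.8125) + 1.0×70×1.7813 = min(173.25, 174.38) + 124.69 = 297.94 kips. φR_n = 0.75 × 297.94 = 223.5 kips.
Tension rupture (net): A_n = (7.75 − 3×0.75)×0.75 = 4.125 in² (U = 1.0, A_e = A_n). φR_n = 0.75 × 70 × 4.125 = 216.6 kips.
Governing: min(187.8, 341.1, 261.6, 223.5, 216.6) = 187.8 kips → bolt shear.

187.8 kips (bolt shear governs)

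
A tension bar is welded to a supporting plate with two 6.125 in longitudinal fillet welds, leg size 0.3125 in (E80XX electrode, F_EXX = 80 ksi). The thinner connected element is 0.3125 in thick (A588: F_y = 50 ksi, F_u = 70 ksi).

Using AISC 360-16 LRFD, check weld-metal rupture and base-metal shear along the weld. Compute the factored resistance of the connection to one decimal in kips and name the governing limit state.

Weld metal: throat = 0.707×0.3125 = 0.22094 in, L = 2×6.125 = 12.25 in. φR_n = 0.75 × 0.6 × 80 × 0.22094 × 12.25 = 97.4 kips.
Base metal shear (0.3125 in plate): yield φR_n = 1.0×0.6×50×0.3125×12.25 = 114.8 kips; rupture φR_n = 0.75×0.6×70×0.3125×12.25 = 120.6 kips; take 114.8 kips (yield).
Governing: min(97.4, 114.8) = 97.4 kips → weld metal.

97.4 kips (weld metal governs)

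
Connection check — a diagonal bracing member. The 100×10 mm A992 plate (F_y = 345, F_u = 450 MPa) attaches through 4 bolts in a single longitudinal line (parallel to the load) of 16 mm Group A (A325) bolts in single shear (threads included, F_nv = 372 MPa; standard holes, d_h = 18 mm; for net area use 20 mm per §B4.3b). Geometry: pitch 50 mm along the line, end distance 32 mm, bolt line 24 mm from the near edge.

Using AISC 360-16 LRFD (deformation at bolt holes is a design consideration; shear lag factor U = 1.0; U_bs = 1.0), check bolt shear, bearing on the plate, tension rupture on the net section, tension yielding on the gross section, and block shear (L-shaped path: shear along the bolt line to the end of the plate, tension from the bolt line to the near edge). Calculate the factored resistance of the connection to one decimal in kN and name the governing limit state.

224.4 kN (bolt shear governs)

Bolt shear: A_b = π(16)²/4 = 201.06 mm². φR_n = 0.75 × 372 × 201.06 × 4 × 1 = 224.4 kN.
Bearing (10 mm plate, F_u = 450 MPa): end bolts L_c = 32 − 18/2 = 23, R_n = min(1.2×23×10×450, 2.4×16×10×450) = 124.2 kN/bolt; interior L_c = 50 − 18 = 32, R_n = 172.8 kN/bolt. φR_n = 0.75 × (1×124.2 + 3×172.8) = 482.0 kN.
Tension rupture (net): A_n = (100 − 1×20)×10 = 800 mm² (U = 1.0, A_e = A_n). φR_n = 0.75 × 450 × 800 = 270.0 kN.
Tension yield (gross): A_g = 100×10 = 1000 mm². φR_n = 0.90 × 345 × 1000 = 310.5 kN.
Block shear: shear path 1×[32+3×50] = 1×182 mm, A_gv = 1820, A_nv = 1×(182 − 3.5×20)×10 = 1120 mm²; tension to near edge: (24 − 0.5×20)×10 = 140 mm². R_n = min(0.6×450×1120, 0.6×345×1820) + 1.0×450×140 = min(302.4, 376.74) + 63 = 365.4 kN. φR_n = 0.75 × 365.4 = 274.1 kN.
Governing: min(224.4, 482.0, 270.0, 310.5, 274.1) = 224.4 kN → bolt shear.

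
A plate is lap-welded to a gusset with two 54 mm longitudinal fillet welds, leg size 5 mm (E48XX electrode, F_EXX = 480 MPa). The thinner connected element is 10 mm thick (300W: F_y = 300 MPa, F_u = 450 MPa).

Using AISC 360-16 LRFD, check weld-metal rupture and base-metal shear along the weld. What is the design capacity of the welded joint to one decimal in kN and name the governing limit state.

82.5 kN (weld metal governs)

Weld metal: throat = 0.707×5 = 3.535 mm, L = 2×54 = 108 mm. φR_n = 0.75 × 0.6 × 480 × 3.535 × 108 = 82.5 kN.
Base metal shear (10 mm plate): yield φR_n = 1.0×0.6×300×10×108 = 194.4 kN; rupture φR_n = 0.75×0.6×450×10×108 = 218.7 kN; take 194.4 kN (yield).
Governing: min(82.5, 194.4) = 82.5 kN → weld metal.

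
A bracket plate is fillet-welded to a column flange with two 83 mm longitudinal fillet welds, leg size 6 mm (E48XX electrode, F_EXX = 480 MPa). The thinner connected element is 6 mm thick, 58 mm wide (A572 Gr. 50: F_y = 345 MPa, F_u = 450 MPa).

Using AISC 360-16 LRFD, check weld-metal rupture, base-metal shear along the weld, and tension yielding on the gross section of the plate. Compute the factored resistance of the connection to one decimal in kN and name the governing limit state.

Weld metal: throat = 0.707×6 = 4.242 mm, L = 2×83 = 166 mm. φR_n = 0.75 × 0.6 × 480 × 4.242 × 166 = 152.1 kN.
Base metal shear (6 mm plate): yield φR_n = 1.0×0.6×345×6×166 = 206.2 kN; rupture φR_n = 0.75×0.6×450×6×166 = 201.7 kN; take 201.7 kN (rupture).
Tension yield (gross): A_g = 58×6 = 348 mm². φR_n = 0.90 × 345 × 348 = 108.1 kN.
Governing: min(152.1, 201.7, 108.1) = 108.1 kN → gross-section yield.

108.1 kN (gross-section yield governs)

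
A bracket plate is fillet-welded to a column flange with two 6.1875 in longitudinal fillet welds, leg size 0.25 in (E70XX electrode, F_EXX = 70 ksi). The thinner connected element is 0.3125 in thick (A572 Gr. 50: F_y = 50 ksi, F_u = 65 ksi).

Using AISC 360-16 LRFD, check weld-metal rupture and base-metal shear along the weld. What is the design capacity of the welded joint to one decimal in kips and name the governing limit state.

68.9 kips (weld metal governs)

Weld metal: throat = 0.707×0.25 = 0.17675 in, L = 2×6.1875 = 12.375 in. φR_n = 0.75 × 0.6 × 70 × 0.17675 × 12.375 = 68.9 kips.
Base metal shear (0.3125 in plate): yield φR_n = 1.0×0.6×50×0.3125×12.375 = 116.0 kips; rupture φR_n = 0.75×0.6×65×0.3125×12.375 = 113.1 kips; take 113.1 kips (rupture).
Governing: min(68.9, 113.1) = 68.9 kips → weld metal.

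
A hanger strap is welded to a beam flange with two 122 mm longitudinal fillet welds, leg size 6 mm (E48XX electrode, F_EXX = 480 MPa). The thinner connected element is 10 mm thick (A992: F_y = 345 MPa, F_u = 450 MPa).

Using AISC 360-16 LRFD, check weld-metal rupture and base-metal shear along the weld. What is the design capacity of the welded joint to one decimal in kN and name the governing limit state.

Weld metal: throat = 0.707×6 = 4.242 mm, L = 2×122 = 244 mm. φR_n = 0.75 × 0.6 × 480 × 4.242 × 244 = 223.6 kN.
Base metal shear (10 mm plate): yield φR_n = 1.0×0.6×345×10×244 = 505.1 kN; rupture φR_n = 0.75×0.6×450×10×244 = 494.1 kN; take 494.1 kN (rupture).
Governing: min(223.6, 494.1) = 223.6 kN → weld metal.

223.6 kN (weld metal governs)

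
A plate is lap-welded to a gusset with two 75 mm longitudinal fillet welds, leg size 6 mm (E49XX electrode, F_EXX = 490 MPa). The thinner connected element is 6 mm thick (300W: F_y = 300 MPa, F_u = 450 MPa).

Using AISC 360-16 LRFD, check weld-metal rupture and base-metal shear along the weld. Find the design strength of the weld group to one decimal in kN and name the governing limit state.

Weld metal: throat = 0.707×6 = 4.242 mm, L = 2×75 = 150 mm. φR_n = 0.75 × 0.6 × 490 × 4.242 × 150 = 140.3 kN.
Base metal shear (6 mm plate): yield φR_n = 1.0×0.6×300×6×150 = 162.0 kN; rupture φR_n = 0.75×0.6×450×6×150 = 182.3 kN; take 162.0 kN (yield).
Governing: min(140.3, 162.0) = 140.3 kN → weld metal.

140.3 kN (weld metal governs)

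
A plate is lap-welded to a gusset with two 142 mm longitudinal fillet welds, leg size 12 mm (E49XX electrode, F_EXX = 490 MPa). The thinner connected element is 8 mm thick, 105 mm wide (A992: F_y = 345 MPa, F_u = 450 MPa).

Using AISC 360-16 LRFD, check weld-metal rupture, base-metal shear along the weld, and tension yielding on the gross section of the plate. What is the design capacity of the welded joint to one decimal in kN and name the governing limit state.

Weld metal: throat = 0.707×12 = 8.484 mm, L = 2×142 = 284 mm. φR_n = 0.75 × 0.6 × 490 × 8.484 × 284 = 531.3 kN.
Base metal shear (8 mm plate): yield φR_n = 1.0×0.6×345×8×284 = 470.3 kN; rupture φR_n = 0.75×0.6×450×8×284 = 460.1 kN; take 460.1 kN (rupture).
Tension yield (gross): A_g = 105×8 = 840 mm². φR_n = 0.90 × 345 × 840 = 260.8 kN.
Governing: min(531.3, 460.1, 260.8) = 260.8 kN → gross-section yield.

260.8 kN (gross-section yield governs)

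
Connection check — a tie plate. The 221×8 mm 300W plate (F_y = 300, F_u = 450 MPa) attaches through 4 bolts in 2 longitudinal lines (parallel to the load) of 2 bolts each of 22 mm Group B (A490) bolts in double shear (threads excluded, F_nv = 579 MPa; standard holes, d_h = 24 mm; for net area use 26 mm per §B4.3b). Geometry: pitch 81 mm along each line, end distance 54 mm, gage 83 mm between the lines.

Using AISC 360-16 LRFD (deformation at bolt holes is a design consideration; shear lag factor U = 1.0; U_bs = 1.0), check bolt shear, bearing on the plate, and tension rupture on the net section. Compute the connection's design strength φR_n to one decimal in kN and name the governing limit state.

456.3 kN (net-section rupture governs)

Bolt shear: A_b = π(22)²/4 = 380.13 mm². φR_n = 0.75 × 579 × 380.13 × 4 × 2 = 1320.6 kN.
Bearing (8 mm plate, F_u = 450 MPa): end bolts L_c = 54 − 24/2 = 42, R_n = min(1.2×42×8×450, 2.4×22×8×450) = 181.44 kN/bolt; interior L_c = 81 − 24 = 57, R_n = 190.08 kN/bolt. φR_n = 0.75 × (2×181.44 + 2×190.08) = 557.3 kN.
Tension rupture (net): A_n = (221 − 2×26)×8 = 1352 mm² (U = 1.0, A_e = A_n). φR_n = 0.75 × 450 × 1352 = 456.3 kN.
Governing: min(1320.6, 557.3, 456.3) = 456.3 kN → net-section rupture.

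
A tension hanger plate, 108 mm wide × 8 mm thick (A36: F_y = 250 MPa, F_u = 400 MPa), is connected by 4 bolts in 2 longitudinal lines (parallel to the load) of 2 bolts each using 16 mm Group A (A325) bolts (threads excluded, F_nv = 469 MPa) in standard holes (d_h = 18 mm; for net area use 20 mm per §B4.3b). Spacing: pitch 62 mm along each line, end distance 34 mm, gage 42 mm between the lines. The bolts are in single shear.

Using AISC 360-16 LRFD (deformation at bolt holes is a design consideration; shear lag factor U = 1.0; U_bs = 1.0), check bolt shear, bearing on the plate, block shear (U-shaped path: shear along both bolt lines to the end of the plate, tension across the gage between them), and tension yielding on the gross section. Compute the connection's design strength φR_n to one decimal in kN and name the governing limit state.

194.4 kN (gross-section yield governs)

Bolt shear: A_b = π(16)²/4 = 201.06 mm². φR_n = 0.75 × 469 × 201.06 × 4 × 1 = 282.9 kN.
Bearing (8 mm plate, F_u = 400 MPa): end bolts L_c = 34 − 18/2 = 25, R_n = min(1.2×25×8×400, 2.4×16×8×400) = 96 kN/bolt; interior L_c = 62 − 18 = 44, R_n = 122.88 kN/bolt. φR_n = 0.75 × (2×96 + 2×122.88) = 328.3 kN.
Block shear: shear path 2×[34+1×62] = 2×96 mm, A_gv = 1536, A_nv = 2×(96 − 1.5×20)×8 = 1056 mm²; tension across gage: (42 − 1×20)×8 = 176 mm². R_n = min(0.6×400×1056, 0.6×250×1536) + 1.0×400×176 = min(253.44, 230.4) + 70.4 = 300.8 kN. φR_n = 0.75 × 300.8 = 225.6 kN.
Tension yield (gross): A_g = 108×8 = 864 mm². φR_n = 0.90 × 250 × 864 = 194.4 kN.
Governing: min(282.9, 328.3, 225.6, 194.4) = 194.4 kN → gross-section yield.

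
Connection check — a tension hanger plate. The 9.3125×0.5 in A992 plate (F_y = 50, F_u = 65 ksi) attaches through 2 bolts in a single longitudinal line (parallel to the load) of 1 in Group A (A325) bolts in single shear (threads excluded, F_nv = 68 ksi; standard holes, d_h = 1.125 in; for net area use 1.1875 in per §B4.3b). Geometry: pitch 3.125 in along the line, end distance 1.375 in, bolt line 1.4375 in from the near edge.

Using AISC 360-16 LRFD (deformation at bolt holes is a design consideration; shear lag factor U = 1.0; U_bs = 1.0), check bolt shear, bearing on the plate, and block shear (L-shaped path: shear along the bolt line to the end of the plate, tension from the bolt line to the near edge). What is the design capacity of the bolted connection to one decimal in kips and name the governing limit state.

Bolt shear: A_b = π(1)²/4 = 0.7854 in². φR_n = 0.75 × 68 × 0.7854 × 2 × 1 = 80.1 kips.
Bearing (0.5 in plate, F_u = 65 ksi): end bolts L_c = 1.375 − 1.125/2 = 0.8125, R_n = min(1.2×0.8125×0.5×65, 2.4×1×0.5×65) = 31.688 kips/bolt; interior L_c = 3.125 − 1.125 = 2, R_n = 78 kips/bolt. φR_n = 0.75 × (1×31.688 + 1×78) = 82.3 kips.
Block shear: shear path 1×[1.375+1×3.125] = 1×4.5 in, A_gv = 2.25, A_nv = 1×(4.5 − 1.5×1.1875)×0.5 = 1.3594 in²; tension to near edge: (1.4375 − 0.5×1.1875)×0.5 = 0.42188 in². R_n = min(0.6×65×1.3594, 0.6×50×2.25) + 1.0×65×0.42188 = min(53.017, 67.5) + 27.422 = 80.439 kips. φR_n = 0.75 × 80.439 = 60.3 kips.
Governing: min(80.1, 82.3, 60.3) = 60.3 kips → block shear.

60.3 kips (block shear governs)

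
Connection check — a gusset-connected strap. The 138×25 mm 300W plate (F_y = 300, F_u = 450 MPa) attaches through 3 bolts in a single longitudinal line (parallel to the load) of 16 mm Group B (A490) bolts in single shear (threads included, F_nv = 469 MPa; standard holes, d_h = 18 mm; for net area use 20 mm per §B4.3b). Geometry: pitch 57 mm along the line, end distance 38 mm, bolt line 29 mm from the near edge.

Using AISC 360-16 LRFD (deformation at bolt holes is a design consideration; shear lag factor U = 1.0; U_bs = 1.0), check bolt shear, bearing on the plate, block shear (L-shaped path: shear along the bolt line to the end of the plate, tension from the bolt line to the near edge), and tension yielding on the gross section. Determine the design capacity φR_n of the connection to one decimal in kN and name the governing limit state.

212.2 kN (bolt shear governs)

Bolt shear: A_b = π(16)²/4 = 201.06 mm². φR_n = 0.75 × 469 × 201.06 × 3 × 1 = 212.2 kN.
Bearing (25 mm plate, F_u = 450 MPa): end bolts L_c = 38 − 18/2 = 29, R_n = min(1.2×29×25×450, 2.4×16×25×450) = 391.5 kN/bolt; interior L_c = 57 − 18 = 39, R_n = 432 kN/bolt. φR_n = 0.75 × (1×391.5 + 2×432) = 941.6 kN.
Block shear: shear path 1×[38+2×57] = 1×152 mm, A_gv = 3800, A_nv = 1×(152 − 2.5×20)×25 = 2550 mm²; tension to near edge: (29 − 0.5×20)×25 = 475 mm². R_n = min(0.6×450×2550, 0.6×300×3800) + 1.0×450×475 = min(688.5, 684) + 213.75 = 897.75 kN. φR_n = 0.75 × 897.75 = 673.3 kN.
Tension yield (gross): A_g = 138×25 = 3450 mm². φR_n = 0.90 × 300 × 3450 = 931.5 kN.
Governing: min(212.2, 941.6, 673.3, 931.5) = 212.2 kN → bolt shear.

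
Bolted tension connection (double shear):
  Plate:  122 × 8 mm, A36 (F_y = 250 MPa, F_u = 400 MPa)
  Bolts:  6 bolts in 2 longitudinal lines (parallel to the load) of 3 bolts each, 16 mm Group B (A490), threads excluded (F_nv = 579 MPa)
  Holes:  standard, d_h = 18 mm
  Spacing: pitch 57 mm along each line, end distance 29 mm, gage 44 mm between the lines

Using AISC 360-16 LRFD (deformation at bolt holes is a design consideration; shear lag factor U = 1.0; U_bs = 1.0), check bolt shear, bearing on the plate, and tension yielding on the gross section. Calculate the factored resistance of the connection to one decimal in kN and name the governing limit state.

219.6 kN (gross-section yield governs)

Bolt shear: A_b = π(16)²/4 = 201.06 mm². φR_n = 0.75 × 579 × 201.06 × 6 × 2 = 1047.7 kN.
Bearing (8 mm plate, F_u = 400 MPa): end bolts L_c = 29 − 18/2 = 20, R_n = min(1.2×20×8×400, 2.4×16×8×400) = 76.8 kN/bolt; interior L_c = 57 − 18 = 39, R_n = 122.88 kN/bolt. φR_n = 0.75 × (2×76.8 + 4×122.88) = 483.8 kN.
Tension yield (gross): A_g = 122×8 = 976 mm². φR_n = 0.90 × 250 × 976 = 219.6 kN.
Governing: min(1047.7, 483.8, 219.6) = 219.6 kN → gross-section yield.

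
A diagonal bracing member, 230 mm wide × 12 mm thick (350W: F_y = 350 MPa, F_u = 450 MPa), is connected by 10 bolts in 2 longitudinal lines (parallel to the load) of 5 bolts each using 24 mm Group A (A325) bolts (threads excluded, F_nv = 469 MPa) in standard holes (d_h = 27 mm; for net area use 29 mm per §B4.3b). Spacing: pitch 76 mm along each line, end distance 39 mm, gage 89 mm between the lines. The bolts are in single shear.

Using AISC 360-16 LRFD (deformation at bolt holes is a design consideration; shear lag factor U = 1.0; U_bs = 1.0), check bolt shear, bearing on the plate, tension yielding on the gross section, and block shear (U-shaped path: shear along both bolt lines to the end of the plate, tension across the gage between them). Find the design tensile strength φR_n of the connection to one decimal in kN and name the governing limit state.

869.4 kN (gross-section yield governs)

Bolt shear: A_b = π(24)²/4 = 452.39 mm². φR_n = 0.75 × 469 × 452.39 × 10 × 1 = 1591.3 kN.
Bearing (12 mm plate, F_u = 450 MPa): end bolts L_c = 39 − 27/2 = 25.5, R_n = min(1.2×25.5×12×450, 2.4×24×12×450) = 165.24 kN/bolt; interior L_c = 76 − 27 = 49, R_n = 311.04 kN/bolt. φR_n = 0.75 × (2×165.24 + 8×311.04) = 2114.1 kN.
Tension yield (gross): A_g = 230×12 = 2760 mm². φR_n = 0.90 × 350 × 2760 = 869.4 kN.
Block shear: shear path 2×[39+4×76] = 2×343 mm, A_gv = 8232, A_nv = 2×(343 − 4.5×29)×12 = 5100 mm²; tension across gage: (89 − 1×29)×12 = 720 mm². R_n = min(0.6×450×5100, 0.6×350×8232) + 1.0×450×720 = min(1377, 1728.7) + 324 = 1701 kN. φR_n = 0.75 × 1701 = 1275.8 kN.
Governing: min(1591.3, 2114.1, 869.4, 1275.8) = 869.4 kN → gross-section yield.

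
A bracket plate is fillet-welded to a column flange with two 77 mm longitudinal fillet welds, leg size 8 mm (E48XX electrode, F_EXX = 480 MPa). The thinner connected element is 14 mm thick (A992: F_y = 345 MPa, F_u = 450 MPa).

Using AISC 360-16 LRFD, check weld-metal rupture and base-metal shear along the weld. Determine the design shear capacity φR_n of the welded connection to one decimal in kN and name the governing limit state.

Weld metal: throat = 0.707×8 = 5.656 mm, L = 2×77 = 154 mm. φR_n = 0.75 × 0.6 × 480 × 5.656 × 154 = 188.1 kN.
Base metal shear (14 mm plate): yield φR_n = 1.0×0.6×345×14×154 = 446.3 kN; rupture φR_n = 0.75×0.6×450×14×154 = 436.6 kN; take 436.6 kN (rupture).
Governing: min(188.1, 436.6) = 188.1 kN → weld metal.

188.1 kN (weld metal governs)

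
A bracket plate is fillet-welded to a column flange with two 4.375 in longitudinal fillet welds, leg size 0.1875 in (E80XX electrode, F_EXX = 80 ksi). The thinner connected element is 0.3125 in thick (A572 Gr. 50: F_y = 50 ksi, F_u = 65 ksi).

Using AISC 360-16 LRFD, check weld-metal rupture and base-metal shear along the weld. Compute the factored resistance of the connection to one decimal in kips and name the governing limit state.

Weld metal: throat = 0.707×0.1875 = 0.13256 in, L = 2×4.375 = 8.75 in. φR_n = 0.75 × 0.6 × 80 × 0.13256 × 8.75 = 41.8 kips.
Base metal shear (0.3125 in plate): yield φR_n = 1.0×0.6×50×0.3125×8.75 = 82.0 kips; rupture φR_n = 0.75×0.6×65×0.3125×8.75 = 80.0 kips; take 80.0 kips (rupture).
Governing: min(41.8, 80.0) = 41.8 kips → weld metal.

41.8 kips (weld metal governs)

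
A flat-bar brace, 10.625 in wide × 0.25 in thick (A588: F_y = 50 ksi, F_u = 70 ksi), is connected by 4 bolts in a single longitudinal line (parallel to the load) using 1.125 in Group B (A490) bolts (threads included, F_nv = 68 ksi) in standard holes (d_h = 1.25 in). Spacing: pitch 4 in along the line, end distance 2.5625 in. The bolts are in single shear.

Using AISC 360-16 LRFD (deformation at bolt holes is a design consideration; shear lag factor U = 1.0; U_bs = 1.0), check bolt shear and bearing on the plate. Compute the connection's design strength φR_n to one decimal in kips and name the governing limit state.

Bolt shear: A_b = π(1.125)²/4 = 0.99402 in². φR_n = 0.75 × 68 × 0.99402 × 4 × 1 = 202.8 kips.
Bearing (0.25 in plate, F_u = 70 ksi): end bolts L_c = 2.5625 − 1.25/2 = 1.9375, R_n = min(1.2×1.9375×0.25×70, 2.4×1.125×0.25×70) = 40.688 kips/bolt; interior L_c = 4 − 1.25 = 2.75, R_n = 47.25 kips/bolt. φR_n = 0.75 × (1×40.688 + 3×47.25) = 136.8 kips.
Governing: min(202.8, 136.8) = 136.8 kips → bearing.

136.8 kips (bearing governs)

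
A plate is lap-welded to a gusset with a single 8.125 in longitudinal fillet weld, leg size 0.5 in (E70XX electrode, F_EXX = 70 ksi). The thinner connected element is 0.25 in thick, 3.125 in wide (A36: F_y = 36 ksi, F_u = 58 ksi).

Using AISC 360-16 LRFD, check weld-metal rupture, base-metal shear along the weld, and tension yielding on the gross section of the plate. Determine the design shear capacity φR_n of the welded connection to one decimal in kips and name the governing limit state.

Weld metal: throat = 0.707×0.5 = 0.3535 in, L = 8.125 in. φR_n = 0.75 × 0.6 × 70 × 0.3535 × 8.125 = 90.5 kips.
Base metal shear (0.25 in plate): yield φR_n = 1.0×0.6×36×0.25×8.125 = 43.9 kips; rupture φR_n = 0.75×0.6×58×0.25×8.125 = 53.0 kips; take 43.9 kips (yield).
Tension yield (gross): A_g = 3.125×0.25 = 0.78125 in². φR_n = 0.90 × 36 × 0.78125 = 25.3 kips.
Governing: min(90.5, 43.9, 25.3) = 25.3 kips → gross-section yield.

25.3 kips (gross-section yield governs)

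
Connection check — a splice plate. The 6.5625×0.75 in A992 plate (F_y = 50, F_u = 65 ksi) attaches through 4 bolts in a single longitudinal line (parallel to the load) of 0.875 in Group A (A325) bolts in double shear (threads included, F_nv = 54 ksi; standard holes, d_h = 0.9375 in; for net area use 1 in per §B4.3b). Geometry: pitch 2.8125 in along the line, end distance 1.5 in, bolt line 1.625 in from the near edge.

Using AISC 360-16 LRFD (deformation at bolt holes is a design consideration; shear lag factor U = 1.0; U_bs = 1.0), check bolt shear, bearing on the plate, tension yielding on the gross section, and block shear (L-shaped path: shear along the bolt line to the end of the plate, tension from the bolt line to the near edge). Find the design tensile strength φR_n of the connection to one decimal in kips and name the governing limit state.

182.4 kips (block shear governs)

Bolt shear: A_b = π(0.875)²/4 = 0.60132 in². φR_n = 0.75 × 54 × 0.60132 × 4 × 2 = 194.8 kips.
Bearing (0.75 in plate, F_u = 65 ksi): end bolts L_c = 1.5 − 0.9375/2 = 1.03125, R_n = min(1.2×1.03125×0.75×65, 2.4×0.875×0.75×65) = 60.328 kips/bolt; interior L_c = 2.8125 − 0.9375 = 1.875, R_n = 102.38 kips/bolt. φR_n = 0.75 × (1×60.328 + 3×102.38) = 275.6 kips.
Tension yield (gross): A_g = 6.5625×0.75 = 4.9219 in². φR_n = 0.90 × 50 × 4.9219 = 221.5 kips.
Block shear: shear path 1×[1.5+3×2.8125] = 1×9.9375 in, A_gv = 7.4531, A_nv = 1×(9.9375 − 3.5×1)×0.75 = 4.8281 in²; tension to near edge: (1.625 − 0.5×1)×0.75 = 0.84375 in². R_n = min(0.6×65×4.8281, 0.6×50×7.4531) + 1.0×65×0.84375 = min(188.3, 223.59) + 54.844 = 243.14 kips. φR_n = 0.75 × 243.14 = 182.4 kips.
Governing: min(194.8, 275.6, 221.5, 182.4) = 182.4 kips → block shear.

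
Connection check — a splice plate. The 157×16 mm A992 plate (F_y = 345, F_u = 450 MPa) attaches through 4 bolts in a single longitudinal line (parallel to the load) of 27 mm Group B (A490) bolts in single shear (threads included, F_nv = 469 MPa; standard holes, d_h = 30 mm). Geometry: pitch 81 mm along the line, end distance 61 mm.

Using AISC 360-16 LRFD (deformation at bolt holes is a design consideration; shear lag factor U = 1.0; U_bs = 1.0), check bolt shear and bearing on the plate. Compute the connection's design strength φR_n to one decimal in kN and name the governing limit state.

Bolt shear: A_b = π(27)²/4 = 572.56 mm². φR_n = 0.75 × 469 × 572.56 × 4 × 1 = 805.6 kN.
Bearing (16 mm plate, F_u = 450 MPa): end bolts L_c = 61 − 30/2 = 46, R_n = min(1.2×46×16×450, 2.4×27×16×450) = 397.44 kN/bolt; interior L_c = 81 − 30 = 51, R_n = 440.64 kN/bolt. φR_n = 0.75 × (1×397.44 + 3×440.64) = 1289.5 kN.
Governing: min(805.6, 1289.5) = 805.6 kN → bolt shear.

805.6 kN (bolt shear governs)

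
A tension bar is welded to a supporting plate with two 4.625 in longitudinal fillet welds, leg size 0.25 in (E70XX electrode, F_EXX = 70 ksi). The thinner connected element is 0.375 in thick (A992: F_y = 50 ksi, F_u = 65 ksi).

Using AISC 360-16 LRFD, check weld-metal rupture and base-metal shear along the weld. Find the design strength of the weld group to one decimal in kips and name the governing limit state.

Weld metal: throat = 0.707×0.25 = 0.17675 in, L = 2×4.625 = 9.25 in. φR_n = 0.75 × 0.6 × 70 × 0.17675 × 9.25 = 51.5 kips.
Base metal shear (0.375 in plate): yield φR_n = 1.0×0.6×50×0.375×9.25 = 104.1 kips; rupture φR_n = 0.75×0.6×65×0.375×9.25 = 101.5 kips; take 101.5 kips (rupture).
Governing: min(51.5, 101.5) = 51.5 kips → weld metal.

51.5 kips (weld metal governs)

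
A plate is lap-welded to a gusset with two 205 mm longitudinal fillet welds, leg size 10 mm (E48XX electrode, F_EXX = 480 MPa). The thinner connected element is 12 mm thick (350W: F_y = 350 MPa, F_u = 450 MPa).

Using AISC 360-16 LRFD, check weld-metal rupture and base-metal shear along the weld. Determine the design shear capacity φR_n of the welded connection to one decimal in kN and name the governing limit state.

626.1 kN (weld metal governs)

Weld metal: throat = 0.707×10 = 7.07 mm, L = 2×205 = 410 mm. φR_n = 0.75 × 0.6 × 480 × 7.07 × 410 = 626.1 kN.
Base metal shear (12 mm plate): yield φR_n = 1.0×0.6×350×12×410 = 1033.2 kN; rupture φR_n = 0.75×0.6×450×12×410 = 996.3 kN; take 996.3 kN (rupture).
Governing: min(626.1, 996.3) = 626.1 kN → weld metal.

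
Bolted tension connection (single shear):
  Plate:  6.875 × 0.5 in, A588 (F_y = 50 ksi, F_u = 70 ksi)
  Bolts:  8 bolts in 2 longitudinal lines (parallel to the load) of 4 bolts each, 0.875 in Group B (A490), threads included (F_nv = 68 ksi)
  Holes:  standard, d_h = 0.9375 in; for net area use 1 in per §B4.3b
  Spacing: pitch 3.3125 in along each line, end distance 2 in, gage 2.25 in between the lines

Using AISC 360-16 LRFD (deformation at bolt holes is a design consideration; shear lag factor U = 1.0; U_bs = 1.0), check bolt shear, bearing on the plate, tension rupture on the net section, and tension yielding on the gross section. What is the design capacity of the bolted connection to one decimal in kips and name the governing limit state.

128.0 kips (net-section rupture governs)

Bolt shear: A_b = π(0.875)²/4 = 0.60132 in². φR_n = 0.75 × 68 × 0.60132 × 8 × 1 = 245.3 kips.
Bearing (0.5 in plate, F_u = 70 ksi): end bolts L_c = 2 − 0.9375/2 = 1.53125, R_n = min(1.2×1.53125×0.5×70, 2.4×0.875×0.5×70) = 64.313 kips/bolt; interior L_c = 3.3125 − 0.9375 = 2.375, R_n = 73.5 kips/bolt. φR_n = 0.75 × (2×64.313 + 6×73.5) = 427.2 kips.
Tension rupture (net): A_n = (6.875 − 2×1)×0.5 = 2.4375 in² (U = 1.0, A_e = A_n). φR_n = 0.75 × 70 × 2.4375 = 128.0 kips.
Tension yield (gross): A_g = 6.875×0.5 = 3.4375 in². φR_n = 0.90 × 50 × 3.4375 = 154.7 kips.
Governing: min(245.3, 427.2, 128.0, 154.7) = 128.0 kips → net-section rupture.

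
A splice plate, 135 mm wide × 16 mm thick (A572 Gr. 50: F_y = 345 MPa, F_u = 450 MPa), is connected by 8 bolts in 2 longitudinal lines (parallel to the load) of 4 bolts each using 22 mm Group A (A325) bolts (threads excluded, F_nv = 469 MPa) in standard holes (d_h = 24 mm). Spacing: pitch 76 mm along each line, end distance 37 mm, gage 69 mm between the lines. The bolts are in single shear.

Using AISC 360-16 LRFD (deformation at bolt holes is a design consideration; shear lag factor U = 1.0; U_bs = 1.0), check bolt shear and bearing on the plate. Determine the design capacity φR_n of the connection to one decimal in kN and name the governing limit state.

1069.7 kN (bolt shear governs)

Bolt shear: A_b = π(22)²/4 = 380.13 mm². φR_n = 0.75 × 469 × 380.13 × 8 × 1 = 1069.7 kN.
Bearing (16 mm plate, F_u = 450 MPa): end bolts L_c = 37 − 24/2 = 25, R_n = min(1.2×25×16×450, 2.4×22×16×450) = 216 kN/bolt; interior L_c = 76 − 24 = 52, R_n = 380.16 kN/bolt. φR_n = 0.75 × (2×216 + 6×380.16) = 2034.7 kN.
Governing: min(1069.7, 2034.7) = 1069.7 kN → bolt shear.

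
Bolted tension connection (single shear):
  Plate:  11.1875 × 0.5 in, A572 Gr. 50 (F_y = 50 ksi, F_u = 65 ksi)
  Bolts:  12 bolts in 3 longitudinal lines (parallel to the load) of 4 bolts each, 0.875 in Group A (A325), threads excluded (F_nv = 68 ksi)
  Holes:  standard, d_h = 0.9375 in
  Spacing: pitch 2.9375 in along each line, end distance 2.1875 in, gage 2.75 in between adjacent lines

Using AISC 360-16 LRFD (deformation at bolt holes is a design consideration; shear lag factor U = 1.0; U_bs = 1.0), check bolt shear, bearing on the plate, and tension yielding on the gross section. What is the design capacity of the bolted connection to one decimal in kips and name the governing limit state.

251.7 kips (gross-section yield governs)

Bolt shear: A_b = π(0.875)²/4 = 0.60132 in². φR_n = 0.75 × 68 × 0.60132 × 12 × 1 = 368.0 kips.
Bearing (0.5 in plate, F_u = 65 ksi): end bolts L_c = 2.1875 − 0.9375/2 = 1.71875, R_n = min(1.2×1.71875×0.5×65, 2.4×0.875×0.5×65) = 67.031 kips/bolt; interior L_c = 2.9375 − 0.9375 = 2, R_n = 68.25 kips/bolt. φR_n = 0.75 × (3×67.031 + 9×68.25) = 611.5 kips.
Tension yield (gross): A_g = 11.1875×0.5 = 5.5938 in². φR_n = 0.90 × 50 × 5.5938 = 251.7 kips.
Governing: min(368.0, 611.5, 251.7) = 251.7 kips → gross-section yield.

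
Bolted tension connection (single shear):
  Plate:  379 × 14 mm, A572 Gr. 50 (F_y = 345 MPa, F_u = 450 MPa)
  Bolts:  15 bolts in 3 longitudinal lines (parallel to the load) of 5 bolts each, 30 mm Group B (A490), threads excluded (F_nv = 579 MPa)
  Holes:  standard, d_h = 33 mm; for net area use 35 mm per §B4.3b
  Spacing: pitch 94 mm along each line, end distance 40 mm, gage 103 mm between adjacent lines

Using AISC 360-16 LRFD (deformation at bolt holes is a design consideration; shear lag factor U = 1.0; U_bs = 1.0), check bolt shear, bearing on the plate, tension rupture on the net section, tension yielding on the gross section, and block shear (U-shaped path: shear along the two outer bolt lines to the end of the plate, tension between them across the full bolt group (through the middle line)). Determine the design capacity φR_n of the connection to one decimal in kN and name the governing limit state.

Bolt shear: A_b = π(30)²/4 = 706.86 mm². φR_n = 0.75 × 579 × 706.86 × 15 × 1 = 4604.3 kN.
Bearing (14 mm plate, F_u = 450 MPa): end bolts L_c = 40 − 33/2 = 23.5, R_n = min(1.2×23.5×14×450, 2.4×30×14×450) = 177.66 kN/bolt; interior L_c = 94 − 33 = 61, R_n = 453.6 kN/bolt. φR_n = 0.75 × (3×177.66 + 12×453.6) = 4482.1 kN.
Tension rupture (net): A_n = (379 − 3×35)×14 = 3836 mm² (U = 1.0, A_e = A_n). φR_n = 0.75 × 450 × 3836 = 1294.7 kN.
Tension yield (gross): A_g = 379×14 = 5306 mm². φR_n = 0.90 × 345 × 5306 = 1647.5 kN.
Block shear: shear path 2×[40+4×94] = 2×416 mm, A_gv = 11648, A_nv = 2×(416 − 4.5×35)×14 = 7238 mm²; tension across gage: (206 − 2×35)×14 = 1904 mm². R_n = min(0.6×450×7238, 0.6×345×11648) + 1.0×450×1904 = min(1954.3, 2411.1) + 856.8 = 2811.1 kN. φR_n = 0.75 × 2811.1 = 2108.3 kN.
Governing: min(4604.3, 4482.1, 1294.7, 1647.5, 2108.3) = 1294.7 kN → net-section rupture.

1294.7 kN (net-section rupture governs)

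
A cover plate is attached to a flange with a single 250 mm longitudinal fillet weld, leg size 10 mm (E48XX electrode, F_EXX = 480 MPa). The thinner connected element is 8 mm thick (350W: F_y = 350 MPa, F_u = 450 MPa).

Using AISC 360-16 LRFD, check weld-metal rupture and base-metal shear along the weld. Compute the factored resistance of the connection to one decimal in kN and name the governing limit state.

381.8 kN (weld metal governs)

Weld metal: throat = 0.707×10 = 7.07 mm, L = 250 mm. φR_n = 0.75 × 0.6 × 480 × 7.07 × 250 = 381.8 kN.
Base metal shear (8 mm plate): yield φR_n = 1.0×0.6×350×8×250 = 420.0 kN; rupture φR_n = 0.75×0.6×450×8×250 = 405.0 kN; take 405.0 kN (rupture).
Governing: min(381.8, 405.0) = 381.8 kN → weld metal.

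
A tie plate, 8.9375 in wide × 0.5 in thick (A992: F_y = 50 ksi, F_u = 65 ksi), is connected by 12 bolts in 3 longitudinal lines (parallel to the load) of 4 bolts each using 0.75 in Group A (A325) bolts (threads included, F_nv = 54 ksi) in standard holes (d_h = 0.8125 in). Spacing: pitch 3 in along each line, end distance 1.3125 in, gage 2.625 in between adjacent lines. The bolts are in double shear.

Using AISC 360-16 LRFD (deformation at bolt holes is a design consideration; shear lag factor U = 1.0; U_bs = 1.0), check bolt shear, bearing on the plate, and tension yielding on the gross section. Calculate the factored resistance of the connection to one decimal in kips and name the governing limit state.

Bolt shear: A_b = π(0.75)²/4 = 0.44179 in². φR_n = 0.75 × 54 × 0.44179 × 12 × 2 = 429.4 kips.
Bearing (0.5 in plate, F_u = 65 ksi): end bolts L_c = 1.3125 − 0.8125/2 = 0.90625, R_n = min(1.2×0.90625×0.5×65, 2.4×0.75×0.5×65) = 35.344 kips/bolt; interior L_c = 3 − 0.8125 = 2.1875, R_n = 58.5 kips/bolt. φR_n = 0.75 × (3×35.344 + 9×58.5) = 474.4 kips.
Tension yield (gross): A_g = 8.9375×0.5 = 4.4688 in². φR_n = 0.90 × 50 × 4.4688 = 201.1 kips.
Governing: min(429.4, 474.4, 201.1) = 201.1 kips → gross-section yield.

201.1 kips (gross-section yield governs)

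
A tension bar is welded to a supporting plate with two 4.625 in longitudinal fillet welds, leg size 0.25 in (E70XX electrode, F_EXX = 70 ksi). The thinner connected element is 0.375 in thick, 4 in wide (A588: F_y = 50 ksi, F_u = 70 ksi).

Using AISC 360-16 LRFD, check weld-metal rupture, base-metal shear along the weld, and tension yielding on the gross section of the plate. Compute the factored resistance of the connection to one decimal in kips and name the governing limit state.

Weld metal: throat = 0.707×0.25 = 0.17675 in, L = 2×4.625 = 9.25 in. φR_n = 0.75 × 0.6 × 70 × 0.17675 × 9.25 = 51.5 kips.
Base metal shear (0.375 in plate): yield φR_n = 1.0×0.6×50×0.375×9.25 = 104.1 kips; rupture φR_n = 0.75×0.6×70×0.375×9.25 = 109.3 kips; take 104.1 kips (yield).
Tension yield (gross): A_g = 4×0.375 = 1.5 in². φR_n = 0.90 × 50 × 1.5 = 67.5 kips.
Governing: min(51.5, 104.1, 67.5) = 51.5 kips → weld metal.

51.5 kips (weld metal governs)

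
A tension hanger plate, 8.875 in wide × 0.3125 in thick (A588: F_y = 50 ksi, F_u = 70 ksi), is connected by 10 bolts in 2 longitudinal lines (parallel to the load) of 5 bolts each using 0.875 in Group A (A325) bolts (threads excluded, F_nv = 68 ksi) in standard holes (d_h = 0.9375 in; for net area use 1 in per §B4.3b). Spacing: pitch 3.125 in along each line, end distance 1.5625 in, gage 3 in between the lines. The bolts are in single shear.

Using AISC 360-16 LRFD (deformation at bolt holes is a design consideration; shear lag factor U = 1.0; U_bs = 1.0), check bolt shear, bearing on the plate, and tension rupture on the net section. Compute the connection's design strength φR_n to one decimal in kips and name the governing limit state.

Bolt shear: A_b = π(0.875)²/4 = 0.60132 in². φR_n = 0.75 × 68 × 0.60132 × 10 × 1 = 306.7 kips.
Bearing (0.3125 in plate, F_u = 70 ksi): end bolts L_c = 1.5625 − 0.9375/2 = 1.09375, R_n = min(1.2×1.09375×0.3125×70, 2.4×0.875×0.3125×70) = 28.711 kips/bolt; interior L_c = 3.125 − 0.9375 = 2.1875, R_n = 45.938 kips/bolt. φR_n = 0.75 × (2×28.711 + 8×45.938) = 318.7 kips.
Tension rupture (net): A_n = (8.875 − 2×1)×0.3125 = 2.1484 in² (U = 1.0, A_e = A_n). φR_n = 0.75 × 70 × 2.1484 = 112.8 kips.
Governing: min(306.7, 318.7, 112.8) = 112.8 kips → net-section rupture.

112.8 kips (net-section rupture governs)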